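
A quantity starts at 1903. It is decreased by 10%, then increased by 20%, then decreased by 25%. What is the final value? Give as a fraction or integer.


Start: 1903
Step 1: decrease by 10% => multiply by 90/100
  1903 * 90/100 = 17127/10
Step 2: increase by 20% => multiply by 120/100
  17127/10 * 120/100 = 51381/25
Step 3: decrease by 25% => multiply by 75/100
  51381/25 * 75/100 = 154143/100
Final value = 154143/100

154143/100


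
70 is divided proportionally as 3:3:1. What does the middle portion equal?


Ratio = 3:3:1
Total parts = 3 + 3 + 1 = 7
Value per part = 70 / 7 = 10
First share = 3 * 10 = 30
Middle share = 3 * 10 = 30
Third share = 1 * 10 = 10

30


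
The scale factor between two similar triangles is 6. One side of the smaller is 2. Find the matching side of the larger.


Similar triangles have proportional sides
Scale factor = 6
Smaller side = 2
Corresponding larger side = 2 * 6
= 12

12


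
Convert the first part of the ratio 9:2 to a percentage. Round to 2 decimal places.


Total parts = 9 + 2 = 11
First part fraction = 9/11
Percentage = (9/11) * 100
= 0.818182 * 100
= 81.82%

81.82


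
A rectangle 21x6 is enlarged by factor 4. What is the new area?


Original dimensions: 21 x 6
Enlargement factor = 4
New width = 21 * 4 = 84
New height = 6 * 4 = 24
New area = 84 * 24 = 2016

2016


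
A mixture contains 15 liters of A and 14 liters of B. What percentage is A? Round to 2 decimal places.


Volume of A = 15 L
Volume of B = 14 L
Total volume = 15 + 14 = 29 L
Percentage of A = (15/29) * 100
= 51.72%

51.72


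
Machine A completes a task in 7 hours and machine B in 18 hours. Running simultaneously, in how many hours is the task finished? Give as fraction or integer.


Rate of A = 1/7 job per hour
Rate of B = 1/18 job per hour
Combined rate = 1/7 + 1/18
Find common denominator: (18 + 7)/(7*18) = 25/126
Combined rate = 25/126 job per hour
Time together = 1 / (25/126) = 126/25 hours

126/25


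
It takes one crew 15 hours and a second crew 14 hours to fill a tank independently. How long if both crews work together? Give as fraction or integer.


Rate of A = 1/15 job per hour
Rate of B = 1/14 job per hour
Combined rate = 1/15 + 1/14
Find common denominator: (14 + 15)/(15*14) = 29/210
Combined rate = 29/210 job per hour
Time together = 1 / (29/210) = 210/29 hours

210/29


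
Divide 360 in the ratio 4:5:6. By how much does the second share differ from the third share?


Total parts = 4 + 5 + 6 = 15
Value per part = 360 / 15 = 24
Shares: 4*24=96, 5*24=120, 6*24=144
Second share = 120, third share = 144
Difference = |120 - 144| = 24

24


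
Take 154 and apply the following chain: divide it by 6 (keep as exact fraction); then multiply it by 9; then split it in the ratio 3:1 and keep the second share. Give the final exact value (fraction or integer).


Start with 154.
Step 1: Divide by 6: 154 / 6 = 77/3
Step 2: Multiply by 9: 77/3 * 9 = 231
Step 3: Split 3:1, second share = 231 * 1/4 = 231/4
Final result = 231/4

231/4


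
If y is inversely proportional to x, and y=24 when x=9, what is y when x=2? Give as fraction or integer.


Inverse proportion: y = k/x
Find k: k = 9 * 24 = 216
Compute y at x=2: y = 216/2
y = 108

108


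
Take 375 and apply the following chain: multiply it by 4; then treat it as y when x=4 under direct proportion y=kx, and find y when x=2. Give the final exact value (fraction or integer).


Start with 375.
Step 1: Multiply by 4: 375 * 4 = 1500
Step 2: Direct prop: k = (1500)/4; new y = k*2 = 1500*2/4 = 750
Final result = 750

750


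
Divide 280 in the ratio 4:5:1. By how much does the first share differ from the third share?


Total parts = 4 + 5 + 1 = 10
Value per part = 280 / 10 = 28
Shares: 4*28=112, 5*28=140, 1*28=28
First share = 112, third share = 28
Difference = |112 - 28| = 84

84


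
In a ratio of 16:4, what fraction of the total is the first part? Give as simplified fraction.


Total parts = 16 + 4 = 20
First part fraction = 16/20
Simplify: 16/20 = 4/5

4/5


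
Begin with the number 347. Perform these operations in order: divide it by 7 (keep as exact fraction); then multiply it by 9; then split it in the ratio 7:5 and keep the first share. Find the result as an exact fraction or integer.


Start with 347.
Step 1: Divide by 7: 347 / 7 = 347/7
Step 2: Multiply by 9: 347/7 * 9 = 3123/7
Step 3: Split 7:5, first share = 3123/7 * 7/12 = 1041/4
Final result = 1041/4

1041/4


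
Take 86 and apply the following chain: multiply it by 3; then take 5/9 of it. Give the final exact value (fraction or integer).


Start with 86.
Step 1: Multiply by 3: 86 * 3 = 258
Step 2: Take 5/9: 258 * 5/9 = 430/3
Final result = 430/3

430/3


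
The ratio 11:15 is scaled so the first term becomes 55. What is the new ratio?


Original ratio: 11:15
First term target: 55
Scale factor = 55 / 11 = 5
Multiply second term: 15 * 5 = 75
Equivalent ratio = 55:75

55:75


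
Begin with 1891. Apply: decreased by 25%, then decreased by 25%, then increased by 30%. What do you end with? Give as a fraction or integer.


Start: 1891
Step 1: decrease by 25% => multiply by 75/100
  1891 * 75/100 = 5673/4
Step 2: decrease by 25% => multiply by 75/100
  5673/4 * 75/100 = 17019/16
Step 3: increase by 30% => multiply by 130/100
  17019/16 * 130/100 = 221247/160
Final value = 221247/160

221247/160


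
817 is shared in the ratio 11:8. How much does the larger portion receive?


Total parts = 11 + 8 = 19
Value per part = 817 / 19 = 43
First share = 11 * 43 = 473
Second share = 8 * 43 = 344
Larger share = 473

473


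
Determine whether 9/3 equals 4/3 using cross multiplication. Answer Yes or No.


Cross multiply to check 9/3 = 4/3
Left cross product: 9 * 3 = 27
Right cross product: 3 * 4 = 12
27 != 12
Not equal, so proportions differ => No

No


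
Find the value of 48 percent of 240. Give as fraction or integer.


Compute 48% of 240
Convert percentage: 48% = 48/100
Multiply: 240 * 48/100
= 11520/100
= 576/5

576/5


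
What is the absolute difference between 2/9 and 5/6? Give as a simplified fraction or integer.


Simplify: 2/9 = 2/9 and 5/6 = 5/6
Find common denominator: LCD = 18
Convert: 4/18 and 15/18
Difference = |4 - 15|/18 = 11/18
Simplified = 11/18

11/18


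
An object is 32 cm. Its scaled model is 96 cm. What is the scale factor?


Original length = 32 cm
Scaled length = 96 cm
Scale factor = 96 / 32
= 3

3


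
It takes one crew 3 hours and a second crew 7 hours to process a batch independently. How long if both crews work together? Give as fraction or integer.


Rate of A = 1/3 job per hour
Rate of B = 1/7 job per hour
Combined rate = 1/3 + 1/7
Find common denominator: (7 + 3)/(3*7) = 10/21
Combined rate = 10/21 job per hour
Time together = 1 / (10/21) = 21/10 hours

21/10


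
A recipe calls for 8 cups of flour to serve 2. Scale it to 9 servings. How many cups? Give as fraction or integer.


Original: 8 cups for 2 servings
Target servings = 9
Scaling factor = 9/2
New amount = 8 * 9/2
= 72/2
= 36 cups

36


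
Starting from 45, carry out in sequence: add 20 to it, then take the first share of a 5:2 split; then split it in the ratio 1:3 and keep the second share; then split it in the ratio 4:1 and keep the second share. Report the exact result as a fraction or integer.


Start with 45.
Step 1: Add 20: 45+20=65; split 5:2 first = 65*5/7 = 325/7
Step 2: Split 1:3, second share = 325/7 * 3/4 = 975/28
Step 3: Split 4:1, second share = 975/28 * 1/5 = 195/28
Final result = 195/28

195/28


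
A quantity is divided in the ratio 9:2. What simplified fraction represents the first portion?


Total parts = 9 + 2 = 11
First part fraction = 9/11
Simplify: 9/11 = 9/11

9/11


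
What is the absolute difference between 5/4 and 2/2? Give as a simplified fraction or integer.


Simplify: 5/4 = 5/4 and 2/2 = 1
Find common denominator: LCD = 4
Convert: 5/4 and 4/4
Difference = |5 - 4|/4 = 1/4
Simplified = 1/4

1/4


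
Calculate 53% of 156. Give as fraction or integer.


Compute 53% of 156
Convert percentage: 53% = 53/100
Multiply: 156 * 53/100
= 8268/100
= 2067/25

2067/25


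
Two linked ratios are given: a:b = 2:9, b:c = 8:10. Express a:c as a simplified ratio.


Given a:b = 2:9 and b:c = 8:10
Make b consistent. Multiply first ratio by 8: a:b = 16:72
Multiply second ratio by 9: b:c = 72:90
Now b = 72 in both, so a:b:c = 16:72:90
Therefore a:c = 16:90
Simplify by GCD: a:c = 8:45

8:45


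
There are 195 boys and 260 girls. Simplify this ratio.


Find GCD(195, 260)
GCD = 65
Divide both by 65: 195/65 = 3, 260/65 = 4
Simplified ratio = 3:4

3:4


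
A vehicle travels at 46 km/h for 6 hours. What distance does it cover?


Using distance = speed * time
Speed = 46 km/h
Time = 6 hours
Distance = 46 * 6
= 276 km

276


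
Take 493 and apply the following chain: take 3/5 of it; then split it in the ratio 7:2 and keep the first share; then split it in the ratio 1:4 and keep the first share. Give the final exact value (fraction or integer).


Start with 493.
Step 1: Take 3/5: 493 * 3/5 = 1479/5
Step 2: Split 7:2, first share = 1479/5 * 7/9 = 3451/15
Step 3: Split 1:4, first share = 3451/15 * 1/5 = 3451/75
Final result = 3451/75

3451/75


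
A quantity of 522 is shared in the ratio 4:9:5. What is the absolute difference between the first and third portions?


Total parts = 4 + 9 + 5 = 18
Value per part = 522 / 18 = 29
Shares: 4*29=116, 9*29=261, 5*29=145
First share = 116, third share = 145
Difference = |116 - 145| = 29

29


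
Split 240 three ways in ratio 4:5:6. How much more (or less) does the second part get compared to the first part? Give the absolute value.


Total parts = 4 + 5 + 6 = 15
Value per part = 240 / 15 = 16
Shares: 4*16=64, 5*16=80, 6*16=96
Second share = 80, first share = 64
Difference = |80 - 64| = 16

16


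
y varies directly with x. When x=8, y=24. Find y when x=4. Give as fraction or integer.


Direct proportion: y = kx
Find k: k = 24/8 = 3
Compute y at x=4: y = 3 * 4
y = 12

12


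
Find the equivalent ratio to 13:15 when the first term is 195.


Original ratio: 13:15
First term target: 195
Scale factor = 195 / 13 = 15
Multiply second term: 15 * 15 = 225
Equivalent ratio = 195:225

195:225


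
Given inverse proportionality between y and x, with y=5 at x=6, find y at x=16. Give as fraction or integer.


Inverse proportion: y = k/x
Find k: k = 6 * 5 = 30
Compute y at x=16: y = 30/16
y = 15/8

15/8


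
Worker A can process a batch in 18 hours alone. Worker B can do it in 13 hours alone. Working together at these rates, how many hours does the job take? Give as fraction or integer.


Rate of A = 1/18 job per hour
Rate of B = 1/13 job per hour
Combined rate = 1/18 + 1/13
Find common denominator: (13 + 18)/(18*13) = 31/234
Combined rate = 31/234 job per hour
Time together = 1 / (31/234) = 234/31 hours

234/31


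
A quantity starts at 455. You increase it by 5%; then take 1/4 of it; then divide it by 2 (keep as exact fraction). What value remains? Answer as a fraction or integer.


Start with 455.
Step 1: Increase by 5%: 455 * 105/100 = 1911/4
Step 2: Take 1/4: 1911/4 * 1/4 = 1911/16
Step 3: Divide by 2: 1911/16 / 2 = 1911/32
Final result = 1911/32

1911/32


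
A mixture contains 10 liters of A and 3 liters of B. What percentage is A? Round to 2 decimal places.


Volume of A = 10 L
Volume of B = 3 L
Total volume = 10 + 3 = 13 L
Percentage of A = (10/13) * 100
= 76.92%

76.92


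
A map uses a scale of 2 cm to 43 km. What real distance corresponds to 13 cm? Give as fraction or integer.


Map scale: 2 cm = 43 km
Measured distance on map = 13 cm
Set up proportion: 13 * 43 / 2
= 559 / 2
= 559/2 km

559/2


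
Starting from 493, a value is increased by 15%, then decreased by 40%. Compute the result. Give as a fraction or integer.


Start: 493
Step 1: increase by 15% => multiply by 115/100
  493 * 115/100 = 11339/20
Step 2: decrease by 40% => multiply by 60/100
  11339/20 * 60/100 = 34017/100
Final value = 34017/100

34017/100


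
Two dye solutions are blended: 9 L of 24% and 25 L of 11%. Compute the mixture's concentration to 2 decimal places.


Solute in mixture 1 = 24% of 9 L = 9*24/100 = 54/25 L
Solute in mixture 2 = 11% of 25 L = 25*11/100 = 11/4 L
Total solute = 54/25 + 11/4 = 491/100 L
Total volume = 9 + 25 = 34 L
Final concentration = 491/100/34 * 100 = 14.44%

14.44


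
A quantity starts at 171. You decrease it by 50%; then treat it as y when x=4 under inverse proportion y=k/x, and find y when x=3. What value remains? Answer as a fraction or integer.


Start with 171.
Step 1: Decrease by 50%: 171 * 50/100 = 171/2
Step 2: Inverse prop: k = (171/2)*4; new y = k/3 = 171/2*4/3 = 114
Final result = 114

114


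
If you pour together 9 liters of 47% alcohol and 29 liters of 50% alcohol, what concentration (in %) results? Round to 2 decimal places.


Solute in mixture 1 = 47% of 9 L = 9*47/100 = 423/100 L
Solute in mixture 2 = 50% of 29 L = 29*50/100 = 29/2 L
Total solute = 423/100 + 29/2 = 1873/100 L
Total volume = 9 + 29 = 38 L
Final concentration = 1873/100/38 * 100 = 49.29%

49.29


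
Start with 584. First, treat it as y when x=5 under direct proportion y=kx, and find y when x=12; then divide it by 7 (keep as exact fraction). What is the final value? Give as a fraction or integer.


Start with 584.
Step 1: Direct prop: k = (584)/5; new y = k*12 = 584*12/5 = 7008/5
Step 2: Divide by 7: 7008/5 / 7 = 7008/35
Final result = 7008/35

7008/35


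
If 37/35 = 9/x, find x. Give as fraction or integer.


Setting up: 37/35 = 9/x
Cross multiply: 37 * x = 35 * 9
37x = 315
x = 315/37
x = 315/37

315/37


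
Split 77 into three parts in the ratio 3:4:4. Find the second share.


Ratio = 3:4:4
Total parts = 3 + 4 + 4 = 11
Value per part = 77 / 11 = 7
First share = 3 * 7 = 21
Middle share = 4 * 7 = 28
Third share = 4 * 7 = 28

28


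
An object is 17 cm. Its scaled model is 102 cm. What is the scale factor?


Original length = 17 cm
Scaled length = 102 cm
Scale factor = 102 / 17
= 6

6


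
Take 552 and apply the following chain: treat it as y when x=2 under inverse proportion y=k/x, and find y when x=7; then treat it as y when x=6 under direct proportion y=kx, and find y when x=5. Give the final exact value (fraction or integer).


Start with 552.
Step 1: Inverse prop: k = (552)*2; new y = k/7 = 552*2/7 = 1104/7
Step 2: Direct prop: k = (1104/7)/6; new y = k*5 = 1104/7*5/6 = 920/7
Final result = 920/7

920/7


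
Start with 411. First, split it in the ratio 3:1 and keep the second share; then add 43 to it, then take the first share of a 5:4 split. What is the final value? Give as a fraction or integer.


Start with 411.
Step 1: Split 3:1, second share = 411 * 1/4 = 411/4
Step 2: Add 43: 411/4+43=583/4; split 5:4 first = 583/4*5/9 = 2915/36
Final result = 2915/36

2915/36


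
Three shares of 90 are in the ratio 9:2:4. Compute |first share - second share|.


Total parts = 9 + 2 + 4 = 15
Value per part = 90 / 15 = 6
Shares: 9*6=54, 2*6=12, 4*6=24
First share = 54, second share = 12
Difference = |54 - 12| = 42

42


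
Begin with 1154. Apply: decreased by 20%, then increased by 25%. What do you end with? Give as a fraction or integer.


Start: 1154
Step 1: decrease by 20% => multiply by 80/100
  1154 * 80/100 = 4616/5
Step 2: increase by 25% => multiply by 125/100
  4616/5 * 125/100 = 1154
Final value = 1154

1154


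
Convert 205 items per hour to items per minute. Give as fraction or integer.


Converting from per hour to per minute
Rate = 205 items per hour
Divide by 60: 205/60
= 41/12 items per minute

41/12


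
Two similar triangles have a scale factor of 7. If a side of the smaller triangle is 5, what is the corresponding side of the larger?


Similar triangles have proportional sides
Scale factor = 7
Smaller side = 5
Corresponding larger side = 5 * 7
= 35

35


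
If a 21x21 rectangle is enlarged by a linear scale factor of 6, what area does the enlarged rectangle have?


Original dimensions: 21 x 21
Enlargement factor = 6
New width = 21 * 6 = 126
New height = 21 * 6 = 126
New area = 126 * 126 = 15876

15876


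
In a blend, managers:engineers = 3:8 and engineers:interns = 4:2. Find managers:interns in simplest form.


Given a:b = 3:8 and b:c = 4:2
Make b consistent. Multiply first ratio by 4: a:b = 12:32
Multiply second ratio by 8: b:c = 32:16
Now b = 32 in both, so a:b:c = 12:32:16
Therefore a:c = 12:16
Simplify by GCD: a:c = 3:4

3:4


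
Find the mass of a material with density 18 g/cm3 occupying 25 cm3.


Using mass = density * volume
Density = 18 g/cm3
Volume = 25 cm3
Mass = 18 * 25
= 450 g

450


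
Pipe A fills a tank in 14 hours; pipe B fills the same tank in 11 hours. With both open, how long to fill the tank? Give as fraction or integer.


Rate of A = 1/14 job per hour
Rate of B = 1/11 job per hour
Combined rate = 1/14 + 1/11
Find common denominator: (11 + 14)/(14*11) = 25/154
Combined rate = 25/154 job per hour
Time together = 1 / (25/154) = 154/25 hours

154/25


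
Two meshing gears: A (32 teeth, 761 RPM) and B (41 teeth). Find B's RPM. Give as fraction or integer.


Gear ratio: teeth_A * RPM_A = teeth_B * RPM_B
32 * 761 = 41 * RPM_B
24352 = 41 * RPM_B
RPM_B = 24352 / 41
RPM_B = 24352/41

24352/41


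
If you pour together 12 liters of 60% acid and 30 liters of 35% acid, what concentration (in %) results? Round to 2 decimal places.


Solute in mixture 1 = 60% of 12 L = 12*60/100 = 36/5 L
Solute in mixture 2 = 35% of 30 L = 30*35/100 = 21/2 L
Total solute = 36/5 + 21/2 = 177/10 L
Total volume = 12 + 30 = 42 L
Final concentration = 177/10/42 * 100 = 42.14%

42.14


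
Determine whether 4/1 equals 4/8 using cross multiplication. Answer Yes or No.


Cross multiply to check 4/1 = 4/8
Left cross product: 4 * 8 = 32
Right cross product: 1 * 4 = 4
32 != 4
Not equal, so proportions differ => No

No


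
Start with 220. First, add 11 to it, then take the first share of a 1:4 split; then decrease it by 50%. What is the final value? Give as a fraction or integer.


Start with 220.
Step 1: Add 11: 220+11=231; split 1:4 first = 231*1/5 = 231/5
Step 2: Decrease by 50%: 231/5 * 50/100 = 231/10
Final result = 231/10

231/10


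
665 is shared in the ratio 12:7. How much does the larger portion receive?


Total parts = 12 + 7 = 19
Value per part = 665 / 19 = 35
First share = 12 * 35 = 420
Second share = 7 * 35 = 245
Larger share = 420

420


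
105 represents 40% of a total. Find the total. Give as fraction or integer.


Given: 105 is 40% of the whole
Set up: 105 = 40/100 * whole
whole = 105 * 100 / 40
whole = 10500 / 40
whole = 525/2

525/2


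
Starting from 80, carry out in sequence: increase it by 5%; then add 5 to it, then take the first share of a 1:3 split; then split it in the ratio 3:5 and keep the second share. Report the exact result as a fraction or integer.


Start with 80.
Step 1: Increase by 5%: 80 * 105/100 = 84
Step 2: Add 5: 84+5=89; split 1:3 first = 89*1/4 = 89/4
Step 3: Split 3:5, second share = 89/4 * 5/8 = 445/32
Final result = 445/32

445/32


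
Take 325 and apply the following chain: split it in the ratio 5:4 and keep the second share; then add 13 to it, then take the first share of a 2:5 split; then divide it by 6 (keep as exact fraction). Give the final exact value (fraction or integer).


Start with 325.
Step 1: Split 5:4, second share = 325 * 4/9 = 1300/9
Step 2: Add 13: 1300/9+13=1417/9; split 2:5 first = 1417/9*2/7 = 2834/63
Step 3: Divide by 6: 2834/63 / 6 = 1417/189
Final result = 1417/189

1417/189


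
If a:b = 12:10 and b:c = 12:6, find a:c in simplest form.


Given a:b = 12:10 and b:c = 12:6
Make b consistent. Multiply first ratio by 12: a:b = 144:120
Multiply second ratio by 10: b:c = 120:60
Now b = 120 in both, so a:b:c = 144:120:60
Therefore a:c = 144:60
Simplify by GCD: a:c = 12:5

12:5


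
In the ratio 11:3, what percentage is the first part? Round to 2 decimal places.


Total parts = 11 + 3 = 14
First part fraction = 11/14
Percentage = (11/14) * 100
= 0.785714 * 100
= 78.57%

78.57


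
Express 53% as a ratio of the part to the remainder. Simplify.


Part = 53%, Remainder = 47%
Ratio = 53:47
GCD(53, 47) = 1
Simplify: 53:47 = 53:47

53:47


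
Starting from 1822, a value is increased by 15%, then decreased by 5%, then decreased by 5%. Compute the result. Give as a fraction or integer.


Start: 1822
Step 1: increase by 15% => multiply by 115/100
  1822 * 115/100 = 20953/10
Step 2: decrease by 5% => multiply by 95/100
  20953/10 * 95/100 = 398107/200
Step 3: decrease by 5% => multiply by 95/100
  398107/200 * 95/100 = 7564033/4000
Final value = 7564033/4000

7564033/4000


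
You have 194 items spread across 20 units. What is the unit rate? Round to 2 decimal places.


Total items = 194
Number of units = 20
Unit rate = 194 / 20
= 9.70 items per unit

9.70


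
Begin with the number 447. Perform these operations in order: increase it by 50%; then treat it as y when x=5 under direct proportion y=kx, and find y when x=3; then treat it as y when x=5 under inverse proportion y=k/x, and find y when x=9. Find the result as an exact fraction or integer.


Start with 447.
Step 1: Increase by 50%: 447 * 150/100 = 1341/2
Step 2: Direct prop: k = (1341/2)/5; new y = k*3 = 1341/2*3/5 = 4023/10
Step 3: Inverse prop: k = (4023/10)*5; new y = k/9 = 4023/10*5/9 = 447/2
Final result = 447/2

447/2


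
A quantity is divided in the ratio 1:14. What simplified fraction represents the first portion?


Total parts = 1 + 14 = 15
First part fraction = 1/15
Simplify: 1/15 = 1/15

1/15


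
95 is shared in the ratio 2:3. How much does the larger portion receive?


Total parts = 2 + 3 = 5
Value per part = 95 / 5 = 19
First share = 2 * 19 = 38
Second share = 3 * 19 = 57
Larger share = 57

57


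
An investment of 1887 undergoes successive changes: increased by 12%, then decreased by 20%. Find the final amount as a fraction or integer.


Start: 1887
Step 1: increase by 12% => multiply by 112/100
  1887 * 112/100 = 52836/25
Step 2: decrease by 20% => multiply by 80/100
  52836/25 * 80/100 = 211344/125
Final value = 211344/125

211344/125


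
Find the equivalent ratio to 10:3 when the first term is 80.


Original ratio: 10:3
First term target: 80
Scale factor = 80 / 10 = 8
Multiply second term: 3 * 8 = 24
Equivalent ratio = 80:24

80:24


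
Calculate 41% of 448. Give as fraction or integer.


Compute 41% of 448
Convert percentage: 41% = 41/100
Multiply: 448 * 41/100
= 18368/100
= 4592/25

4592/25


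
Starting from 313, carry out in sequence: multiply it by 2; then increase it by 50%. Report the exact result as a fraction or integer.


Start with 313.
Step 1: Multiply by 2: 313 * 2 = 626
Step 2: Increase by 50%: 626 * 150/100 = 939
Final result = 939

939


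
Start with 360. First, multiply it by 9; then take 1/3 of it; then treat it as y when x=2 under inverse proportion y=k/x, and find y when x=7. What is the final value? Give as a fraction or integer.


Start with 360.
Step 1: Multiply by 9: 360 * 9 = 3240
Step 2: Take 1/3: 3240 * 1/3 = 1080
Step 3: Inverse prop: k = (1080)*2; new y = k/7 = 1080*2/7 = 2160/7
Final result = 2160/7

2160/7


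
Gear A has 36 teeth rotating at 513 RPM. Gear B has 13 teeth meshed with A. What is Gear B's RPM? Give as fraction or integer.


Gear ratio: teeth_A * RPM_A = teeth_B * RPM_B
36 * 513 = 13 * RPM_B
18468 = 13 * RPM_B
RPM_B = 18468 / 13
RPM_B = 18468/13

18468/13


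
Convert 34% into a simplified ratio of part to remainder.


Part = 34%, Remainder = 66%
Ratio = 34:66
GCD(34, 66) = 2
Simplify: 17:33 = 17:33

17:33


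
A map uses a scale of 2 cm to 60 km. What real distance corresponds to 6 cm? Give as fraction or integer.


Map scale: 2 cm = 60 km
Measured distance on map = 6 cm
Set up proportion: 6 * 60 / 2
= 360 / 2
= 180 km

180


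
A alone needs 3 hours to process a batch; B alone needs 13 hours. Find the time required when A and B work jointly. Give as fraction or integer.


Rate of A = 1/3 job per hour
Rate of B = 1/13 job per hour
Combined rate = 1/3 + 1/13
Find common denominator: (13 + 3)/(3*13) = 16/39
Combined rate = 16/39 job per hour
Time together = 1 / (16/39) = 39/16 hours

39/16


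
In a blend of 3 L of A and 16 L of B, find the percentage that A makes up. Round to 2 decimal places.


Volume of A = 3 L
Volume of B = 16 L
Total volume = 3 + 16 = 19 L
Percentage of A = (3/19) * 100
= 15.79%

15.79


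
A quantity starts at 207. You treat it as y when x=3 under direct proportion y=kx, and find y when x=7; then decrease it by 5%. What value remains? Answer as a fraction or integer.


Start with 207.
Step 1: Direct prop: k = (207)/3; new y = k*7 = 207*7/3 = 483
Step 2: Decrease by 5%: 483 * 95/100 = 9177/20
Final result = 9177/20

9177/20


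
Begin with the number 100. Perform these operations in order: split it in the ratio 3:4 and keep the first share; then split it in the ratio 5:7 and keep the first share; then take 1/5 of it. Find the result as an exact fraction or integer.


Start with 100.
Step 1: Split 3:4, first share = 100 * 3/7 = 300/7
Step 2: Split 5:7, first share = 300/7 * 5/12 = 125/7
Step 3: Take 1/5: 125/7 * 1/5 = 25/7
Final result = 25/7

25/7


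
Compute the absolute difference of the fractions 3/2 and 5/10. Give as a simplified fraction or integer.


Simplify: 3/2 = 3/2 and 5/10 = 1/2
Find common denominator: LCD = 2
Convert: 3/2 and 1/2
Difference = |3 - 1|/2 = 2/2
Simplified = 1

1


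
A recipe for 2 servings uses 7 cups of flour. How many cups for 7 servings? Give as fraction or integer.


Original: 7 cups for 2 servings
Target servings = 7
Scaling factor = 7/2
New amount = 7 * 7/2
= 49/2
= 49/2 cups

49/2


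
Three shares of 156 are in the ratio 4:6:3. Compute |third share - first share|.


Total parts = 4 + 6 + 3 = 13
Value per part = 156 / 13 = 12
Shares: 4*12=48, 6*12=72, 3*12=36
Third share = 36, first share = 48
Difference = |36 - 48| = 12

12


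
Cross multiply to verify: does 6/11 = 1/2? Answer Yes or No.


Cross multiply to check 6/11 = 1/2
Left cross product: 6 * 2 = 12
Right cross product: 11 * 1 = 11
12 != 11
Not equal, so proportions differ => No

No


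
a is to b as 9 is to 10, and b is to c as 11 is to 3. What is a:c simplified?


Given a:b = 9:10 and b:c = 11:3
Make b consistent. Multiply first ratio by 11: a:b = 99:110
Multiply second ratio by 10: b:c = 110:30
Now b = 110 in both, so a:b:c = 99:110:30
Therefore a:c = 99:30
Simplify by GCD: a:c = 33:10

33:10


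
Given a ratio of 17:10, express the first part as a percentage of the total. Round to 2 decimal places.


Total parts = 17 + 10 = 27
First part fraction = 17/27
Percentage = (17/27) * 100
= 0.62963 * 100
= 62.96%

62.96


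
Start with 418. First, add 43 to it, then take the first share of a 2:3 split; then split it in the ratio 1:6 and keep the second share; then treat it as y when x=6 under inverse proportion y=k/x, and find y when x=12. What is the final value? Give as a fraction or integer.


Start with 418.
Step 1: Add 43: 418+43=461; split 2:3 first = 461*2/5 = 922/5
Step 2: Split 1:6, second share = 922/5 * 6/7 = 5532/35
Step 3: Inverse prop: k = (5532/35)*6; new y = k/12 = 5532/35*6/12 = 2766/35
Final result = 2766/35

2766/35


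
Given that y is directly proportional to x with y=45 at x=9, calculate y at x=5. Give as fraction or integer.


Direct proportion: y = kx
Find k: k = 45/9 = 5
Compute y at x=5: y = 5 * 5
y = 25

25


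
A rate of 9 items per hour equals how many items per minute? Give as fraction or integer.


Converting from per hour to per minute
Rate = 9 items per hour
Divide by 60: 9/60
= 3/20 items per minute

3/20


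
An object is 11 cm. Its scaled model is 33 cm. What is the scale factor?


Original length = 11 cm
Scaled length = 33 cm
Scale factor = 33 / 11
= 3

3


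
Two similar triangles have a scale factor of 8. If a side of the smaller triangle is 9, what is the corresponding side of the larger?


Similar triangles have proportional sides
Scale factor = 8
Smaller side = 9
Corresponding larger side = 9 * 8
= 72

72


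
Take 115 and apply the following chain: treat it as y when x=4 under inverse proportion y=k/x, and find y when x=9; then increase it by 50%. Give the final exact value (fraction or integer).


Start with 115.
Step 1: Inverse prop: k = (115)*4; new y = k/9 = 115*4/9 = 460/9
Step 2: Increase by 50%: 460/9 * 150/100 = 230/3
Final result = 230/3

230/3


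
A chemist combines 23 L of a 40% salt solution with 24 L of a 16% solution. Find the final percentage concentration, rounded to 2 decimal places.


Solute in mixture 1 = 40% of 23 L = 23*40/100 = 46/5 L
Solute in mixture 2 = 16% of 24 L = 24*16/100 = 96/25 L
Total solute = 46/5 + 96/25 = 326/25 L
Total volume = 23 + 24 = 47 L
Final concentration = 326/25/47 * 100 = 27.74%

27.74


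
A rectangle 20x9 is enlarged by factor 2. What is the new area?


Original dimensions: 20 x 9
Enlargement factor = 2
New width = 20 * 2 = 40
New height = 9 * 2 = 18
New area = 40 * 18 = 720

720


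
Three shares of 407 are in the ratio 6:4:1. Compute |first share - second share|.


Total parts = 6 + 4 + 1 = 11
Value per part = 407 / 11 = 37
Shares: 6*37=222, 4*37=148, 1*37=37
First share = 222, second share = 148
Difference = |222 - 148| = 74

74


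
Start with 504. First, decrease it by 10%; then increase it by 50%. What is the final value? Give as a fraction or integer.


Start with 504.
Step 1: Decrease by 10%: 504 * 90/100 = 2268/5
Step 2: Increase by 50%: 2268/5 * 150/100 = 3402/5
Final result = 3402/5

3402/5


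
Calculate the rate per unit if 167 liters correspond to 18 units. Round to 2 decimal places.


Total liters = 167
Number of units = 18
Unit rate = 167 / 18
= 9.28 liters per unit

9.28


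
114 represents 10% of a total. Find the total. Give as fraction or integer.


Given: 114 is 10% of the whole
Set up: 114 = 10/100 * whole
whole = 114 * 100 / 10
whole = 11400 / 10
whole = 1140

1140


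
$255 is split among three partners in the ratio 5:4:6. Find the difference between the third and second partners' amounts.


Total parts = 5 + 4 + 6 = 15
Value per part = 255 / 15 = 17
Shares: 5*17=85, 4*17=68, 6*17=102
Third share = 102, second share = 68
Difference = |102 - 68| = 34

34


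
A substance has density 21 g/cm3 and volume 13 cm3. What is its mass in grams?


Using mass = density * volume
Density = 21 g/cm3
Volume = 13 cm3
Mass = 21 * 13
= 273 g

273


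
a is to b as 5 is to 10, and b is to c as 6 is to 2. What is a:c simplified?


Given a:b = 5:10 and b:c = 6:2
Make b consistent. Multiply first ratio by 6: a:b = 30:60
Multiply second ratio by 10: b:c = 60:20
Now b = 60 in both, so a:b:c = 30:60:20
Therefore a:c = 30:20
Simplify by GCD: a:c = 3:2

3:2


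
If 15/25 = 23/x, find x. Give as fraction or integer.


Setting up: 15/25 = 23/x
Cross multiply: 15 * x = 25 * 23
15x = 575
x = 575/15
x = 115/3

115/3


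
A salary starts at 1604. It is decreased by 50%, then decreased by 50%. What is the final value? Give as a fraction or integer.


Start: 1604
Step 1: decrease by 50% => multiply by 50/100
  1604 * 50/100 = 802
Step 2: decrease by 50% => multiply by 50/100
  802 * 50/100 = 401
Final value = 401

401


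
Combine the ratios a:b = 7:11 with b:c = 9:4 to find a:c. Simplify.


Given a:b = 7:11 and b:c = 9:4
Make b consistent. Multiply first ratio by 9: a:b = 63:99
Multiply second ratio by 11: b:c = 99:44
Now b = 99 in both, so a:b:c = 63:99:44
Therefore a:c = 63:44
Simplify by GCD: a:c = 63:44

63:44


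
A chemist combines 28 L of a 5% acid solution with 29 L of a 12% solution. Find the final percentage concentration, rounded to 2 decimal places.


Solute in mixture 1 = 5% of 28 L = 28*5/100 = 7/5 L
Solute in mixture 2 = 12% of 29 L = 29*12/100 = 87/25 L
Total solute = 7/5 + 87/25 = 122/25 L
Total volume = 28 + 29 = 57 L
Final concentration = 122/25/57 * 100 = 8.56%

8.56


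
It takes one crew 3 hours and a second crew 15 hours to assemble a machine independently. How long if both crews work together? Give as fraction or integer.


Rate of A = 1/3 job per hour
Rate of B = 1/15 job per hour
Combined rate = 1/3 + 1/15
Find common denominator: (15 + 3)/(3*15) = 18/45
Combined rate = 2/5 job per hour
Time together = 1 / (2/5) = 5/2 hours

5/2


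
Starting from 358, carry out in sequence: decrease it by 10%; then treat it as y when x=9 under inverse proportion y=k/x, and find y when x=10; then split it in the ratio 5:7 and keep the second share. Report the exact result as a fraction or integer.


Start with 358.
Step 1: Decrease by 10%: 358 * 90/100 = 1611/5
Step 2: Inverse prop: k = (1611/5)*9; new y = k/10 = 1611/5*9/10 = 14499/50
Step 3: Split 5:7, second share = 14499/50 * 7/12 = 33831/200
Final result = 33831/200

33831/200


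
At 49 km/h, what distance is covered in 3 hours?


Using distance = speed * time
Speed = 49 km/h
Time = 3 hours
Distance = 49 * 3
= 147 km

147


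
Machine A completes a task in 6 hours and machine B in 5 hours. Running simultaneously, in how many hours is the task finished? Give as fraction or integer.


Rate of A = 1/6 job per hour
Rate of B = 1/5 job per hour
Combined rate = 1/6 + 1/5
Find common denominator: (5 + 6)/(6*5) = 11/30
Combined rate = 11/30 job per hour
Time together = 1 / (11/30) = 30/11 hours

30/11


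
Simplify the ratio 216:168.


Find GCD(216, 168)
GCD = 24
Divide both by 24: 216/24 = 9, 168/24 = 7
Simplified ratio = 9:7

9:7


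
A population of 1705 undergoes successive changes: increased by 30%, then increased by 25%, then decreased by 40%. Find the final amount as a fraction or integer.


Start: 1705
Step 1: increase by 30% => multiply by 130/100
  1705 * 130/100 = 4433/2
Step 2: increase by 25% => multiply by 125/100
  4433/2 * 125/100 = 22165/8
Step 3: decrease by 40% => multiply by 60/100
  22165/8 * 60/100 = 13299/8
Final value = 13299/8

13299/8


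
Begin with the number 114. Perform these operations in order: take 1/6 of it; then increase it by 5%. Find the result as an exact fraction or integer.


Start with 114.
Step 1: Take 1/6: 114 * 1/6 = 19
Step 2: Increase by 5%: 19 * 105/100 = 399/20
Final result = 399/20

399/20


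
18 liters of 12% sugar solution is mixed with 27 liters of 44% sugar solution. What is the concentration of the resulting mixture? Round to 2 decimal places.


Solute in mixture 1 = 12% of 18 L = 18*12/100 = 54/25 L
Solute in mixture 2 = 44% of 27 L = 27*44/100 = 297/25 L
Total solute = 54/25 + 297/25 = 351/25 L
Total volume = 18 + 27 = 45 L
Final concentration = 351/25/45 * 100 = 31.20%

31.20


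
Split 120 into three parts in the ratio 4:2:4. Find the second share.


Ratio = 4:2:4
Total parts = 4 + 2 + 4 = 10
Value per part = 120 / 10 = 12
First share = 4 * 12 = 48
Middle share = 2 * 12 = 24
Third share = 4 * 12 = 48

24


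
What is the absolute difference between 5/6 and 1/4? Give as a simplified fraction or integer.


Simplify: 5/6 = 5/6 and 1/4 = 1/4
Find common denominator: LCD = 12
Convert: 10/12 and 3/12
Difference = |10 - 3|/12 = 7/12
Simplified = 7/12

7/12


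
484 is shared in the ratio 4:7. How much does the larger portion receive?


Total parts = 4 + 7 = 11
Value per part = 484 / 11 = 44
First share = 4 * 44 = 176
Second share = 7 * 44 = 308
Larger share = 308

308


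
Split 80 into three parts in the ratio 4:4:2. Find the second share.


Ratio = 4:4:2
Total parts = 4 + 4 + 2 = 10
Value per part = 80 / 10 = 8
First share = 4 * 8 = 32
Middle share = 4 * 8 = 32
Third share = 2 * 8 = 16

32


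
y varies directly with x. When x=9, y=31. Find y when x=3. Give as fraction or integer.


Direct proportion: y = kx
Find k: k = 31/9 = 31/9
Compute y at x=3: y = 31/9 * 3
y = 31/3

31/3


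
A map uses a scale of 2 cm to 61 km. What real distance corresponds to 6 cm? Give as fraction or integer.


Map scale: 2 cm = 61 km
Measured distance on map = 6 cm
Set up proportion: 6 * 61 / 2
= 366 / 2
= 183 km

183


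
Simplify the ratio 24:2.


Find GCD(24, 2)
GCD = 2
Divide both by 2: 24/2 = 12, 2/2 = 1
Simplified ratio = 12:1

12:1


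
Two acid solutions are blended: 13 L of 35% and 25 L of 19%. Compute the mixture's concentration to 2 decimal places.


Solute in mixture 1 = 35% of 13 L = 13*35/100 = 91/20 L
Solute in mixture 2 = 19% of 25 L = 25*19/100 = 19/4 L
Total solute = 91/20 + 19/4 = 93/10 L
Total volume = 13 + 25 = 38 L
Final concentration = 93/10/38 * 100 = 24.47%

24.47


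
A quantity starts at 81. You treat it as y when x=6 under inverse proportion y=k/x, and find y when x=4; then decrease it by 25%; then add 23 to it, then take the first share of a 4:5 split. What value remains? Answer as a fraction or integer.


Start with 81.
Step 1: Inverse prop: k = (81)*6; new y = k/4 = 81*6/4 = 243/2
Step 2: Decrease by 25%: 243/2 * 75/100 = 729/8
Step 3: Add 23: 729/8+23=913/8; split 4:5 first = 913/8*4/9 = 913/18
Final result = 913/18

913/18


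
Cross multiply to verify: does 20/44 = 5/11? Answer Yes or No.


Cross multiply to check 20/44 = 5/11
Left cross product: 20 * 11 = 220
Right cross product: 44 * 5 = 220
220 = 220
Equal, so proportions match => Yes

Yes


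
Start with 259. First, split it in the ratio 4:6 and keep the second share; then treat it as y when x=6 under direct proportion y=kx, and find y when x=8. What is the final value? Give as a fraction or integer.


Start with 259.
Step 1: Split 4:6, second share = 259 * 6/10 = 777/5
Step 2: Direct prop: k = (777/5)/6; new y = k*8 = 777/5*8/6 = 1036/5
Final result = 1036/5

1036/5


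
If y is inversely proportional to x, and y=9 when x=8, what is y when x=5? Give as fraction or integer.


Inverse proportion: y = k/x
Find k: k = 8 * 9 = 72
Compute y at x=5: y = 72/5
y = 72/5

72/5


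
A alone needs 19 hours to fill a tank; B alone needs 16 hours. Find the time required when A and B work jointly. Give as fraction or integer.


Rate of A = 1/19 job per hour
Rate of B = 1/16 job per hour
Combined rate = 1/19 + 1/16
Find common denominator: (16 + 19)/(19*16) = 35/304
Combined rate = 35/304 job per hour
Time together = 1 / (35/304) = 304/35 hours

304/35


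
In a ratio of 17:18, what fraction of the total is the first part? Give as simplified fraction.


Total parts = 17 + 18 = 35
First part fraction = 17/35
Simplify: 17/35 = 17/35

17/35


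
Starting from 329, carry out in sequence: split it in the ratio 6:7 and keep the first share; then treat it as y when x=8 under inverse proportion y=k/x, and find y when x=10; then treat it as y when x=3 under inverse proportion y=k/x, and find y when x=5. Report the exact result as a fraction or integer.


Start with 329.
Step 1: Split 6:7, first share = 329 * 6/13 = 1974/13
Step 2: Inverse prop: k = (1974/13)*8; new y = k/10 = 1974/13*8/10 = 7896/65
Step 3: Inverse prop: k = (7896/65)*3; new y = k/5 = 7896/65*3/5 = 23688/325
Final result = 23688/325

23688/325


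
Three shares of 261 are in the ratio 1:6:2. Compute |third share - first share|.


Total parts = 1 + 6 + 2 = 9
Value per part = 261 / 9 = 29
Shares: 1*29=29, 6*29=174, 2*29=58
Third share = 58, first share = 29
Difference = |58 - 29| = 29

29


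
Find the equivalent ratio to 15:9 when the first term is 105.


Original ratio: 15:9
First term target: 105
Scale factor = 105 / 15 = 7
Multiply second term: 9 * 7 = 63
Equivalent ratio = 105:63

105:63


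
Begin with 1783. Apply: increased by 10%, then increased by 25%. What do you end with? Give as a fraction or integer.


Start: 1783
Step 1: increase by 10% => multiply by 110/100
  1783 * 110/100 = 19613/10
Step 2: increase by 25% => multiply by 125/100
  19613/10 * 125/100 = 19613/8
Final value = 19613/8

19613/8
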